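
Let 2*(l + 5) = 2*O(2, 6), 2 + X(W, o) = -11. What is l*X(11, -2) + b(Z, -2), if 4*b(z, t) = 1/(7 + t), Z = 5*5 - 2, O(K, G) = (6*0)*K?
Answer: 1301/20 ≈ 65.050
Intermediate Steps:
O(K, G) = 0 (O(K, G) = 0*K = 0)
X(W, o) = -13 (X(W, o) = -2 - 11 = -13)
Z = 23 (Z = 25 - 2 = 23)
b(z, t) = 1/(4*(7 + t))
l = -5 (l = -5 + (2*0)/2 = -5 + (1/2)*0 = -5 + 0 = -5)
l*X(11, -2) + b(Z, -2) = -5*(-13) + 1/(4*(7 - 2)) = 65 + (1/4)/5 = 65 + (1/4)*(1/5) = 65 + 1/20 = 1301/20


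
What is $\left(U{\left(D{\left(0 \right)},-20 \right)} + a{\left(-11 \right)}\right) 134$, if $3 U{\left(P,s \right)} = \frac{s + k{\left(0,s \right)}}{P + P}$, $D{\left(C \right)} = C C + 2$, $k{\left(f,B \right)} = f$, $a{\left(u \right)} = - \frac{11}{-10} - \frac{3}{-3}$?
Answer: $\frac{871}{15} \approx 58.067$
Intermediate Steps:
$a{\left(u \right)} = \frac{21}{10}$ ($a{\left(u \right)} = \left(-11\right) \left(- \frac{1}{10}\right) - -1 = \frac{11}{10} + 1 = \frac{21}{10}$)
$D{\left(C \right)} = 2 + C^{2}$ ($D{\left(C \right)} = C^{2} + 2 = 2 + C^{2}$)
$U{\left(P,s \right)} = \frac{s}{6 P}$ ($U{\left(P,s \right)} = \frac{\left(s + 0\right) \frac{1}{P + P}}{3} = \frac{s \frac{1}{2 P}}{3} = \frac{\frac{1}{2} s \frac{1}{P}}{3} = \frac{s}{6 P}$)
$\left(U{\left(D{\left(0 \right)},-20 \right)} + a{\left(-11 \right)}\right) 134 = \left(\frac{1}{6} \left(-20\right) \frac{1}{2 + 0^{2}} + \frac{21}{10}\right) 134 = \left(\frac{1}{6} \left(-20\right) \frac{1}{2 + 0} + \frac{21}{10}\right) 134 = \left(\frac{1}{6} \left(-20\right) \frac{1}{2} + \frac{21}{10}\right) 134 = \left(- \frac{5}{3} + \frac{21}{10}\right) 134 = \frac{13}{30} \cdot 134 = \frac{871}{15}$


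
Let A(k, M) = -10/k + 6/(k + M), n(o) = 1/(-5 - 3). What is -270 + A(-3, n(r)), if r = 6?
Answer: -20144/75 ≈ -268.59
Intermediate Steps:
n(o) = -⅛ (n(o) = 1/(-8) = -⅛)
A(k, M) = -10/k + 6/(M + k)
-270 + A(-3, n(r)) = -270 + 2*(-5*(-⅛) - 2*(-3))/(-3*(-⅛ - 3)) = -270 + 2*(-⅓)*(5/8 + 6)/(-25/8) = -270 + 2*(-⅓)*(-8/25)*(53/8) = -270 + 106/75 = -20144/75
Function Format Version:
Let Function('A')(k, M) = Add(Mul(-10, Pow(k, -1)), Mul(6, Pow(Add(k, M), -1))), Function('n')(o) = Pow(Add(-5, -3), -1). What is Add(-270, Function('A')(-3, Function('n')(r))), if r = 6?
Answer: Rational(-20144, 75) ≈ -268.59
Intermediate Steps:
Function('n')(o) = Rational(-1, 8) (Function('n')(o) = Pow(-8, -1) = Rational(-1, 8))
Function('A')(k, M) = Add(Mul(-10, Pow(k, -1)), Mul(6, Pow(Add(M, k), -1)))
Add(-270, Function('A')(-3, Function('n')(r))) = Add(-270, Mul(2, Pow(-3, -1), Pow(Add(Rational(-1, 8), -3), -1), Add(Mul(-5, Rational(-1, 8)), Mul(-2, -3)))) = Add(-270, Mul(2, Rational(-1, 3), Pow(Rational(-25, 8), -1), Add(Rational(5, 8), 6))) = Add(-270, Mul(2, Rational(-1, 3), Rational(-8, 25), Rational(53, 8))) = Add(-270, Rational(106, 75)) = Rational(-20144, 75)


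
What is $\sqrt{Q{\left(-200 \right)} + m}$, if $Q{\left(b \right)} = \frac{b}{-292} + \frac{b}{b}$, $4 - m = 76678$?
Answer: $\frac{i \sqrt{408586767}}{73} \approx 276.9 i$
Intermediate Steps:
$m = -76674$ ($m = 4 - 76678 = -76674$)
$Q{\left(b \right)} = 1 - \frac{b}{292}$ ($Q{\left(b \right)} = b \left(- \frac{1}{292}\right) + 1 = - \frac{b}{292} + 1 = 1 - \frac{b}{292}$)
$\sqrt{Q{\left(-200 \right)} + m} = \sqrt{\left(1 - - \frac{50}{73}\right) - 76674} = \sqrt{\left(1 + \frac{50}{73}\right) - 76674} = \sqrt{\frac{123}{73} - 76674} = \sqrt{- \frac{5597079}{73}} = \frac{i \sqrt{408586767}}{73}$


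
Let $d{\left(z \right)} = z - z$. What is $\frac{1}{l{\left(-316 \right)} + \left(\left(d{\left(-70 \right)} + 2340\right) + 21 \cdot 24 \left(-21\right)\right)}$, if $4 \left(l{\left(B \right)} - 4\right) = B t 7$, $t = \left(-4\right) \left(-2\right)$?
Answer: $- \frac{1}{12664} \approx -7.8964 \cdot 10^{-5}$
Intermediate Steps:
$t = 8$
$d{\left(z \right)} = 0$
$l{\left(B \right)} = 4 + 14 B$ ($l{\left(B \right)} = 4 + \frac{B 8 \cdot 7}{4} = 4 + \frac{8 B 7}{4} = 4 + \frac{56 B}{4} = 4 + 14 B$)
$\frac{1}{l{\left(-316 \right)} + \left(\left(d{\left(-70 \right)} + 2340\right) + 21 \cdot 24 \left(-21\right)\right)} = \frac{1}{\left(4 + 14 \left(-316\right)\right) + \left(\left(0 + 2340\right) + 21 \cdot 24 \left(-21\right)\right)} = \frac{1}{\left(4 - 4424\right) + \left(2340 + 504 \left(-21\right)\right)} = \frac{1}{-4420 + \left(2340 - 10584\right)} = \frac{1}{-4420 - 8244} = \frac{1}{-12664} = - \frac{1}{12664}$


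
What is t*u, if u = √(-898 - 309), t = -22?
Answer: -22*I*√1207 ≈ -764.32*I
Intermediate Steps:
u = I*√1207 (u = √(-1207) = I*√1207 ≈ 34.742*I)
t*u = -22*I*√1207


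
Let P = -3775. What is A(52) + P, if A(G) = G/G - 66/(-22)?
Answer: -3771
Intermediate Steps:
A(G) = 4 (A(G) = 1 - 66*(-1/22) = 1 + 3 = 4)
A(52) + P = 4 - 3775 = -3771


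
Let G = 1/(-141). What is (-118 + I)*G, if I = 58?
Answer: 20/47 ≈ 0.42553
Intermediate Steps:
G = -1/141 ≈ -0.0070922
(-118 + I)*G = (-118 + 58)*(-1/141) = -60*(-1/141) = 20/47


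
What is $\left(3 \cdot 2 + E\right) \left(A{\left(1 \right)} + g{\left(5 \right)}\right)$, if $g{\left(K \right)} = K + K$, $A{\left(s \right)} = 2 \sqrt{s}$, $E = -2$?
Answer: $48$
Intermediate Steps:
$g{\left(K \right)} = 2 K$
$\left(3 \cdot 2 + E\right) \left(A{\left(1 \right)} + g{\left(5 \right)}\right) = \left(3 \cdot 2 - 2\right) \left(2 \sqrt{1} + 2 \cdot 5\right) = \left(6 - 2\right) \left(2 \cdot 1 + 10\right) = 4 \left(2 + 10\right) = 4 \cdot 12 = 48$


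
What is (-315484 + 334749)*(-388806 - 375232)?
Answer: -14719192070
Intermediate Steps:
(-315484 + 334749)*(-388806 - 375232) = 19265*(-764038) = -14719192070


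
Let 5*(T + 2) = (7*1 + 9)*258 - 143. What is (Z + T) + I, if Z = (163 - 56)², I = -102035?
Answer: -89791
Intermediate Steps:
Z = 11449 (Z = 107² = 11449)
T = 795 (T = -2 + ((7*1 + 9)*258 - 143)/5 = -2 + ((7 + 9)*258 - 143)/5 = -2 + (16*258 - 143)/5 = -2 + (4128 - 143)/5 = -2 + (⅕)*3985 = -2 + 797 = 795)
(Z + T) + I = (11449 + 795) - 102035 = 12244 - 102035 = -89791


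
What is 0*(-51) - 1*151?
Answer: -151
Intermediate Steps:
0*(-51) - 1*151 = 0 - 151 = -151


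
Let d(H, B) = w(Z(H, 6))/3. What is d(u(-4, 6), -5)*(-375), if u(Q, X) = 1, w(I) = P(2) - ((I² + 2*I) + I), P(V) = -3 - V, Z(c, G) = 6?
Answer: 7375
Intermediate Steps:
w(I) = -5 - I² - 3*I (w(I) = (-3 - 1*2) - ((I² + 2*I) + I) = (-3 - 2) - (I² + 3*I) = -5 + (-I² - 3*I) = -5 - I² - 3*I)
d(H, B) = -59/3 (d(H, B) = (-5 - 1*6² - 3*6)/3 = (-5 - 1*36 - 18)*(⅓) = (-5 - 36 - 18)*(⅓) = -59*⅓ = -59/3)
d(u(-4, 6), -5)*(-375) = -59/3*(-375) = 7375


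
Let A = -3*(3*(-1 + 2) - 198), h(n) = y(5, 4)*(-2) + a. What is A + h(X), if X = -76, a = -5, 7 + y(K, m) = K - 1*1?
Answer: 586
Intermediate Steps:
y(K, m) = -8 + K (y(K, m) = -7 + (K - 1*1) = -7 + (K - 1) = -7 + (-1 + K) = -8 + K)
h(n) = 1 (h(n) = (-8 + 5)*(-2) - 5 = -3*(-2) - 5 = 6 - 5 = 1)
A = 585 (A = -3*(3*1 - 198) = -3*(3 - 198) = -3*(-195) = 585)
A + h(X) = 585 + 1 = 586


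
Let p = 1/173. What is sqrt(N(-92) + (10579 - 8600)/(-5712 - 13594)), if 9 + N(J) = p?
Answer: I*sqrt(2070932169486)/477134 ≈ 3.0161*I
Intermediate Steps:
p = 1/173 ≈ 0.0057803
N(J) = -1556/173 (N(J) = -9 + 1/173 = -1556/173)
sqrt(N(-92) + (10579 - 8600)/(-5712 - 13594)) = sqrt(-1556/173 + (10579 - 8600)/(-5712 - 13594)) = sqrt(-1556/173 + 1979/(-19306)) = sqrt(-1556/173 + 1979*(-1/19306)) = sqrt(-1556/173 - 1979/19306) = sqrt(-30382503/3339938) = I*sqrt(2070932169486)/477134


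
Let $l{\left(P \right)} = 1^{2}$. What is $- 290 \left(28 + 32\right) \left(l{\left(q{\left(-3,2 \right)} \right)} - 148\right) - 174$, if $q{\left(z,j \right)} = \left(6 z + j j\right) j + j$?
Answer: $2557626$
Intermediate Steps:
$q{\left(z,j \right)} = j + j \left(j^{2} + 6 z\right)$ ($q{\left(z,j \right)} = \left(6 z + j^{2}\right) j + j = \left(j^{2} + 6 z\right) j + j = j \left(j^{2} + 6 z\right) + j = j + j \left(j^{2} + 6 z\right)$)
$l{\left(P \right)} = 1$
$- 290 \left(28 + 32\right) \left(l{\left(q{\left(-3,2 \right)} \right)} - 148\right) - 174 = - 290 \left(28 + 32\right) \left(1 - 148\right) - 174 = - 290 \cdot 60 \left(-147\right) - 174 = \left(-290\right) \left(-8820\right) - 174 = 2557800 - 174 = 2557626$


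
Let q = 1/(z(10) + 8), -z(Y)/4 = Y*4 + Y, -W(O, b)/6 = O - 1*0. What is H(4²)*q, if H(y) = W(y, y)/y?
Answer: 1/32 ≈ 0.031250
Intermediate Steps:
W(O, b) = -6*O (W(O, b) = -6*(O - 1*0) = -6*(O + 0) = -6*O)
z(Y) = -20*Y (z(Y) = -4*(Y*4 + Y) = -4*(4*Y + Y) = -20*Y)
q = -1/192 (q = 1/(-20*10 + 8) = 1/(-200 + 8) = 1/(-192) = -1/192 ≈ -0.0052083)
H(y) = -6 (H(y) = (-6*y)/y = -6)
H(4²)*q = -6*(-1/192) = 1/32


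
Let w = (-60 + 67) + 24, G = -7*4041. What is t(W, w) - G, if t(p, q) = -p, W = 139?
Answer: 28148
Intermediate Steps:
G = -28287
w = 31 (w = 7 + 24 = 31)
t(W, w) - G = -1*139 - 1*(-28287) = -139 + 28287 = 28148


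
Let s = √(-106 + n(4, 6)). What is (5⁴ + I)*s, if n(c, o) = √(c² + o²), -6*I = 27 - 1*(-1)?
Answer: 1861*√(-106 + 2*√13)/3 ≈ 6165.7*I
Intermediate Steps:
I = -14/3 (I = -(27 - 1*(-1))/6 = -(27 + 1)/6 = -⅙*28 = -14/3 ≈ -4.6667)
s = √(-106 + 2*√13) (s = √(-106 + √(4² + 6²)) = √(-106 + √(16 + 36)) = √(-106 + √52) = √(-106 + 2*√13) ≈ 9.9393*I)
(5⁴ + I)*s = (5⁴ - 14/3)*√(-106 + 2*√13) = (625 - 14/3)*√(-106 + 2*√13) = 1861*√(-106 + 2*√13)/3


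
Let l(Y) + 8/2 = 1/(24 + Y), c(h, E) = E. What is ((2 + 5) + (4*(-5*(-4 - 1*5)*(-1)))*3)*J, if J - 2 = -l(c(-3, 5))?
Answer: -92209/29 ≈ -3179.6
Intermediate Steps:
l(Y) = -4 + 1/(24 + Y)
J = 173/29 (J = 2 - (-95 - 4*5)/(24 + 5) = 2 - (-95 - 20)/29 = 2 - (-115)/29 = 2 - 1*(-115/29) = 2 + 115/29 = 173/29 ≈ 5.9655)
((2 + 5) + (4*(-5*(-4 - 1*5)*(-1)))*3)*J = ((2 + 5) + (4*(-5*(-4 - 1*5)*(-1)))*3)*(173/29) = (7 + (4*(-5*(-4 - 5)*(-1)))*3)*(173/29) = (7 + (4*(-5*(-9)*(-1)))*3)*(173/29) = (7 + (4*(45*(-1)))*3)*(173/29) = (7 + (4*(-45))*3)*(173/29) = (7 - 180*3)*(173/29) = (7 - 540)*(173/29) = -533*173/29 = -92209/29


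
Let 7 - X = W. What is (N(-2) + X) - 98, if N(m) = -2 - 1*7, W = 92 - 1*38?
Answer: -154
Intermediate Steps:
W = 54 (W = 92 - 38 = 54)
X = -47 (X = 7 - 1*54 = 7 - 54 = -47)
N(m) = -9 (N(m) = -2 - 7 = -9)
(N(-2) + X) - 98 = (-9 - 47) - 98 = -56 - 98 = -154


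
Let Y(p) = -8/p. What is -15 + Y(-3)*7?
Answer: 11/3 ≈ 3.6667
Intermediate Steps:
-15 + Y(-3)*7 = -15 - 8/(-3)*7 = -15 - 8*(-1/3)*7 = -15 + (8/3)*7 = -15 + 56/3 = 11/3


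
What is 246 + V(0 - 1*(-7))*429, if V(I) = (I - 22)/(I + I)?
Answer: -2991/14 ≈ -213.64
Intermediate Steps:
V(I) = (-22 + I)/(2*I) (V(I) = (-22 + I)/((2*I)) = (-22 + I)*(1/(2*I)) = (-22 + I)/(2*I))
246 + V(0 - 1*(-7))*429 = 246 + ((-22 + (0 - 1*(-7)))/(2*(0 - 1*(-7))))*429 = 246 + ((-22 + (0 + 7))/(2*(0 + 7)))*429 = 246 + ((1/2)*(-22 + 7)/7)*429 = 246 + ((1/2)*(1/7)*(-15))*429 = 246 - 15/14*429 = 246 - 6435/14 = -2991/14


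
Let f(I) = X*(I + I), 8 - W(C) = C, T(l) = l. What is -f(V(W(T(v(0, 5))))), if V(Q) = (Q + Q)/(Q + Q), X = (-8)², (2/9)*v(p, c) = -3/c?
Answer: -128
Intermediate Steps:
v(p, c) = -27/(2*c) (v(p, c) = 9*(-3/c)/2 = -27/(2*c))
X = 64
W(C) = 8 - C
V(Q) = 1 (V(Q) = (2*Q)/((2*Q)) = (2*Q)*(1/(2*Q)) = 1)
f(I) = 128*I (f(I) = 64*(I + I) = 64*(2*I) = 128*I)
-f(V(W(T(v(0, 5))))) = -128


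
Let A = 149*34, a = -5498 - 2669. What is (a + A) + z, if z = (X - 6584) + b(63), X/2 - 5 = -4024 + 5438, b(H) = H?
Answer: -6784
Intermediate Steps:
a = -8167
A = 5066
X = 2838 (X = 10 + 2*(-4024 + 5438) = 10 + 2*1414 = 10 + 2828 = 2838)
z = -3683 (z = (2838 - 6584) + 63 = -3746 + 63 = -3683)
(a + A) + z = (-8167 + 5066) - 3683 = -3101 - 3683 = -6784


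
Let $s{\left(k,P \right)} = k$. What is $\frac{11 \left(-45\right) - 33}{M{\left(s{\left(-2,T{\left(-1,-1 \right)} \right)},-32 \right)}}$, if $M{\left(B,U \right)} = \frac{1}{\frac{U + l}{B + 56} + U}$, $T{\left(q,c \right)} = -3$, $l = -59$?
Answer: $\frac{160072}{9} \approx 17786.0$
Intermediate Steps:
$M{\left(B,U \right)} = \frac{1}{U + \frac{-59 + U}{56 + B}}$ ($M{\left(B,U \right)} = \frac{1}{\frac{U - 59}{B + 56} + U} = \frac{1}{\frac{-59 + U}{56 + B} + U} = \frac{1}{U + \frac{-59 + U}{56 + B}}$)
$\frac{11 \left(-45\right) - 33}{M{\left(s{\left(-2,T{\left(-1,-1 \right)} \right)},-32 \right)}} = \frac{11 \left(-45\right) - 33}{\frac{1}{-59 + 57 \left(-32\right) - -64} \left(56 - 2\right)} = \frac{-495 - 33}{\frac{1}{-59 - 1824 + 64} \cdot 54} = - \frac{528}{\frac{1}{-1819} \cdot 54} = - \frac{528}{\left(- \frac{1}{1819}\right) 54} = - \frac{528}{- \frac{54}{1819}} = \left(-528\right) \left(- \frac{1819}{54}\right) = \frac{160072}{9}$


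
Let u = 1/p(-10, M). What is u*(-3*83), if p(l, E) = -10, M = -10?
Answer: 249/10 ≈ 24.900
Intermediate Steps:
u = -1/10 (u = 1/(-10) = -1/10 ≈ -0.10000)
u*(-3*83) = -(-3)*83/10 = -1/10*(-249) = 249/10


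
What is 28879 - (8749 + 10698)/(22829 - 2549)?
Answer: 585646673/20280 ≈ 28878.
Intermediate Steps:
28879 - (8749 + 10698)/(22829 - 2549) = 28879 - 19447/20280 = 585646673/20280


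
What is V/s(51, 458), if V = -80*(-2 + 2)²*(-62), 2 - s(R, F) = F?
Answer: 0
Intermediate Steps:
s(R, F) = 2 - F
V = 0 (V = -80*0²*(-62) = -80*0*(-62) = 0*(-62) = 0)
V/s(51, 458) = 0/(2 - 1*458) = 0/(2 - 458) = 0/(-456) = 0*(-1/456) = 0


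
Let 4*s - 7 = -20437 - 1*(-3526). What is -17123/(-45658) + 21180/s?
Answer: -447337321/96475354 ≈ -4.6368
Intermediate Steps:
s = -4226 (s = 7/4 + (-20437 - 1*(-3526))/4 = 7/4 + (-20437 + 3526)/4 = 7/4 + (¼)*(-16911) = 7/4 - 16911/4 = -4226)
-17123/(-45658) + 21180/s = -17123/(-45658) + 21180/(-4226) = -17123*(-1/45658) + 21180*(-1/4226) = 17123/45658 - 10590/2113 = -447337321/96475354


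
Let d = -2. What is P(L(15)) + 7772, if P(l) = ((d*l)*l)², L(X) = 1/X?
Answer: 393457504/50625 ≈ 7772.0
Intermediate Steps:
L(X) = 1/X
P(l) = 4*l⁴ (P(l) = ((-2*l)*l)² = (-2*l²)² = 4*l⁴)
P(L(15)) + 7772 = 4*(1/15)⁴ + 7772 = 4*(1/50625) + 7772 = 4/50625 + 7772 = 393457504/50625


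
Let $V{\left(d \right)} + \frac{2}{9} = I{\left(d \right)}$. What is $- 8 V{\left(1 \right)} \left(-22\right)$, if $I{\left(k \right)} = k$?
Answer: $\frac{1232}{9} \approx 136.89$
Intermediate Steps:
$V{\left(d \right)} = - \frac{2}{9} + d$
$- 8 V{\left(1 \right)} \left(-22\right) = - 8 \left(- \frac{2}{9} + 1\right) \left(-22\right) = \left(-8\right) \frac{7}{9} \left(-22\right) = \left(- \frac{56}{9}\right) \left(-22\right) = \frac{1232}{9}$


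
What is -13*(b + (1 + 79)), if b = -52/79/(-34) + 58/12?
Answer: -8888659/8058 ≈ -1103.1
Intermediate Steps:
b = 39103/8058 (b = -52*1/79*(-1/34) + 58*(1/12) = -52/79*(-1/34) + 29/6 = 26/1343 + 29/6 = 39103/8058 ≈ 4.8527)
-13*(b + (1 + 79)) = -13*(39103/8058 + (1 + 79)) = -13*(39103/8058 + 80) = -13*683743/8058 = -8888659/8058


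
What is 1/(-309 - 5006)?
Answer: -1/5315 ≈ -0.00018815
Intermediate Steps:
1/(-309 - 5006) = 1/(-5315) = -1/5315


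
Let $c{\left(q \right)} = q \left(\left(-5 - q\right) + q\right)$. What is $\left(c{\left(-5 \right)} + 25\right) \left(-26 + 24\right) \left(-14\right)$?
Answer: $1400$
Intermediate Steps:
$c{\left(q \right)} = - 5 q$ ($c{\left(q \right)} = q \left(-5\right) = - 5 q$)
$\left(c{\left(-5 \right)} + 25\right) \left(-26 + 24\right) \left(-14\right) = \left(\left(-5\right) \left(-5\right) + 25\right) \left(-26 + 24\right) \left(-14\right) = \left(25 + 25\right) \left(-2\right) \left(-14\right) = 50 \left(-2\right) \left(-14\right) = \left(-100\right) \left(-14\right) = 1400$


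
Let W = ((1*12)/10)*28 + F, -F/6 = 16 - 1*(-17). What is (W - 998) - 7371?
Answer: -42667/5 ≈ -8533.4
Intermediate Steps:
F = -198 (F = -6*(16 - 1*(-17)) = -6*(16 + 17) = -6*33 = -198)
W = -822/5 (W = ((1*12)/10)*28 - 198 = (12*(⅒))*28 - 198 = (6/5)*28 - 198 = 168/5 - 198 = -822/5 ≈ -164.40)
(W - 998) - 7371 = (-822/5 - 998) - 7371 = -5812/5 - 7371 = -42667/5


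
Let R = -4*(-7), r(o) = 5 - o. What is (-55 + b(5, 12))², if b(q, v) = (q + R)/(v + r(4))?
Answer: 465124/169 ≈ 2752.2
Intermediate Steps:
R = 28
b(q, v) = (28 + q)/(1 + v) (b(q, v) = (q + 28)/(v + (5 - 1*4)) = (28 + q)/(v + (5 - 4)) = (28 + q)/(v + 1) = (28 + q)/(1 + v))
(-55 + b(5, 12))² = (-55 + (28 + 5)/(1 + 12))² = (-55 + 33/13)² = (-682/13)² = 465124/169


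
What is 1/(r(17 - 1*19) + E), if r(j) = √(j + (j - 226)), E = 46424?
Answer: 23212/1077594003 - I*√230/2155188006 ≈ 2.1541e-5 - 7.0369e-9*I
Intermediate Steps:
r(j) = √(-226 + 2*j) (r(j) = √(j + (-226 + j)) = √(-226 + 2*j))
1/(r(17 - 1*19) + E) = 1/(√(-226 + 2*(17 - 1*19)) + 46424) = 1/(√(-226 + 2*(17 - 19)) + 46424) = 1/(√(-226 + 2*(-2)) + 46424) = 1/(√(-226 - 4) + 46424) = 1/(√(-230) + 46424) = 1/(I*√230 + 46424) = 1/(46424 + I*√230)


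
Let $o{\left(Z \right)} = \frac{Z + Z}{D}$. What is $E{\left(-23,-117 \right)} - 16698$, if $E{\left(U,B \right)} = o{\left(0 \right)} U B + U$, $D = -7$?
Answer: $-16721$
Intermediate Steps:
$o{\left(Z \right)} = - \frac{2 Z}{7}$ ($o{\left(Z \right)} = \frac{Z + Z}{-7} = 2 Z \left(- \frac{1}{7}\right) = - \frac{2 Z}{7}$)
$E{\left(U,B \right)} = U$ ($E{\left(U,B \right)} = \left(- \frac{2}{7}\right) 0 U B + U = 0 U B + U = 0 B + U = 0 + U = U$)
$E{\left(-23,-117 \right)} - 16698 = -23 - 16698 = -16721$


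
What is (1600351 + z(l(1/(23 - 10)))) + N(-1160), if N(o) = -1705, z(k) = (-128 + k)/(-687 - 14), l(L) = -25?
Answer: 1120650999/701 ≈ 1.5986e+6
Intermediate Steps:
z(k) = 128/701 - k/701 (z(k) = (-128 + k)/(-701) = (-128 + k)*(-1/701) = 128/701 - k/701)
(1600351 + z(l(1/(23 - 10)))) + N(-1160) = (1600351 + (128/701 - 1/701*(-25))) - 1705 = (1600351 + (128/701 + 25/701)) - 1705 = (1600351 + 153/701) - 1705 = 1121846204/701 - 1705 = 1120650999/701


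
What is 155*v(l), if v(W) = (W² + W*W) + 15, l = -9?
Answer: 27435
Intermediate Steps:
v(W) = 15 + 2*W² (v(W) = (W² + W²) + 15 = 2*W² + 15 = 15 + 2*W²)
155*v(l) = 155*(15 + 2*(-9)²) = 155*(15 + 2*81) = 155*(15 + 162) = 155*177 = 27435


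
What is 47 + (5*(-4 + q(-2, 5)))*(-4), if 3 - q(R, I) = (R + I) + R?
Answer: 87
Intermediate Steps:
q(R, I) = 3 - I - 2*R (q(R, I) = 3 - ((R + I) + R) = 3 - ((I + R) + R) = 3 - (I + 2*R) = 3 + (-I - 2*R) = 3 - I - 2*R)
47 + (5*(-4 + q(-2, 5)))*(-4) = 47 + (5*(-4 + (3 - 1*5 - 2*(-2))))*(-4) = 47 + (5*(-4 + (3 - 5 + 4)))*(-4) = 47 + (5*(-4 + 2))*(-4) = 47 + (5*(-2))*(-4) = 47 - 10*(-4) = 47 + 40 = 87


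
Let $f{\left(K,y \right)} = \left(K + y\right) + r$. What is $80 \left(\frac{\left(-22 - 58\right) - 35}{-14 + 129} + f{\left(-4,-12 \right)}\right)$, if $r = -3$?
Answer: $-1600$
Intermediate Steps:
$f{\left(K,y \right)} = -3 + K + y$ ($f{\left(K,y \right)} = \left(K + y\right) - 3 = -3 + K + y$)
$80 \left(\frac{\left(-22 - 58\right) - 35}{-14 + 129} + f{\left(-4,-12 \right)}\right) = 80 \left(\frac{\left(-22 - 58\right) - 35}{-14 + 129} - 19\right) = 80 \left(\frac{\left(-22 - 58\right) - 35}{115} - 19\right) = 80 \left(\left(-80 - 35\right) \frac{1}{115} - 19\right) = 80 \left(\left(-115\right) \frac{1}{115} - 19\right) = 80 \left(-1 - 19\right) = 80 \left(-20\right) = -1600$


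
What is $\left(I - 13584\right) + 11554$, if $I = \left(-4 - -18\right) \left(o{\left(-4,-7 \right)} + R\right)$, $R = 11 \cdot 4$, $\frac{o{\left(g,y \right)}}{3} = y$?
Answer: $-1708$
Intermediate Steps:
$o{\left(g,y \right)} = 3 y$
$R = 44$
$I = 322$ ($I = \left(-4 - -18\right) \left(3 \left(-7\right) + 44\right) = \left(-4 + 18\right) \left(-21 + 44\right) = 14 \cdot 23 = 322$)
$\left(I - 13584\right) + 11554 = \left(322 - 13584\right) + 11554 = -13262 + 11554 = -1708$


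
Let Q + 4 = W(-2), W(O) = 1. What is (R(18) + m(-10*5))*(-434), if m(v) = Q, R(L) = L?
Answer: -6510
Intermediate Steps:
Q = -3 (Q = -4 + 1 = -3)
m(v) = -3
(R(18) + m(-10*5))*(-434) = (18 - 3)*(-434) = 15*(-434) = -6510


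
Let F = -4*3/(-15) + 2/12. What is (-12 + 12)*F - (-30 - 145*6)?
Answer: 900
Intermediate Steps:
F = 29/30 (F = -12*(-1/15) + 2*(1/12) = 4/5 + 1/6 = 29/30 ≈ 0.96667)
(-12 + 12)*F - (-30 - 145*6) = (-12 + 12)*(29/30) - (-30 - 145*6) = 0*(29/30) - (-30 - 29*30) = 0 - (-30 - 870) = 0 - 1*(-900) = 0 + 900 = 900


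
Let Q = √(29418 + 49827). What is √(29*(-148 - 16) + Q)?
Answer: √(-4756 + 3*√8805) ≈ 66.892*I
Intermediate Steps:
Q = 3*√8805 (Q = √79245 = 3*√8805 ≈ 281.50)
√(29*(-148 - 16) + Q) = √(29*(-148 - 16) + 3*√8805) = √(29*(-164) + 3*√8805) = √(-4756 + 3*√8805)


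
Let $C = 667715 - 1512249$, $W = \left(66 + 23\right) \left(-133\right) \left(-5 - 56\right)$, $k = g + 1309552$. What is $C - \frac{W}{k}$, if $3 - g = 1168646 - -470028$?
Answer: $- \frac{39707351927}{47017} \approx -8.4453 \cdot 10^{5}$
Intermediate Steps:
$g = -1638671$ ($g = 3 - \left(1168646 - -470028\right) = 3 - \left(1168646 + 470028\right) = 3 - 1638674 = -1638671$)
$k = -329119$ ($k = -1638671 + 1309552 = -329119$)
$W = 722057$ ($W = 89 \left(-133\right) \left(-5 - 56\right) = \left(-11837\right) \left(-61\right) = 722057$)
$C = -844534$ ($C = 667715 - 1512249 = -844534$)
$C - \frac{W}{k} = -844534 - \frac{722057}{-329119} = -844534 - 722057 \left(- \frac{1}{329119}\right) = -844534 - - \frac{103151}{47017} = -844534 + \frac{103151}{47017} = - \frac{39707351927}{47017}$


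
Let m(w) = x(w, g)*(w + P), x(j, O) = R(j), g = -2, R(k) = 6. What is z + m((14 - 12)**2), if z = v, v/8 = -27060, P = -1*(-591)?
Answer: -212910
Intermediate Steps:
P = 591
v = -216480 (v = 8*(-27060) = -216480)
x(j, O) = 6
z = -216480
m(w) = 3546 + 6*w (m(w) = 6*(w + 591) = 6*(591 + w) = 3546 + 6*w)
z + m((14 - 12)**2) = -216480 + (3546 + 6*(14 - 12)**2) = -216480 + (3546 + 6*2**2) = -216480 + (3546 + 6*4) = -216480 + (3546 + 24) = -216480 + 3570 = -212910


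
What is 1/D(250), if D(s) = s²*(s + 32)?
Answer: 1/17625000 ≈ 5.6738e-8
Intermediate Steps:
D(s) = s²*(32 + s)
1/D(250) = 1/(250²*(32 + 250)) = 1/(62500*282) = 1/17625000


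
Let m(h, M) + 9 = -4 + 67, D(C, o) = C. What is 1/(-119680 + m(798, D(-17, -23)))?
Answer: -1/119626 ≈ -8.3594e-6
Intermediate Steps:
m(h, M) = 54 (m(h, M) = -9 + (-4 + 67) = -9 + 63 = 54)
1/(-119680 + m(798, D(-17, -23))) = 1/(-119680 + 54) = 1/(-119626) = -1/119626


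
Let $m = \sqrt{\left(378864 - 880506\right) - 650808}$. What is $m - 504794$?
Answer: $-504794 + 15 i \sqrt{5122} \approx -5.0479 \cdot 10^{5} + 1073.5 i$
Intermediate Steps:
$m = 15 i \sqrt{5122}$ ($m = \sqrt{\left(378864 - 880506\right) - 650808} = \sqrt{-501642 - 650808} = \sqrt{-1152450} = 15 i \sqrt{5122} \approx 1073.5 i$)
$m - 504794 = 15 i \sqrt{5122} - 504794 = -504794 + 15 i \sqrt{5122}$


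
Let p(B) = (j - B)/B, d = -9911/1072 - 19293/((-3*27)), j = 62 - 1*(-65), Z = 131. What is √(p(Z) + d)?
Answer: √22853917960179/315972 ≈ 15.130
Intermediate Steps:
j = 127 (j = 62 + 65 = 127)
d = 6626435/28944 (d = -9911*1/1072 - 19293/(-81) = -9911/1072 - 19293*(-1/81) = -9911/1072 + 6431/27 = 6626435/28944 ≈ 228.94)
p(B) = (127 - B)/B
√(p(Z) + d) = √((127 - 1*131)/131 + 6626435/28944) = √((127 - 131)/131 + 6626435/28944) = √((1/131)*(-4) + 6626435/28944) = √(-4/131 + 6626435/28944) = √(867947209/3791664) = √22853917960179/315972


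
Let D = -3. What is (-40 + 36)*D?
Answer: 12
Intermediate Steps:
(-40 + 36)*D = (-40 + 36)*(-3) = -4*(-3) = 12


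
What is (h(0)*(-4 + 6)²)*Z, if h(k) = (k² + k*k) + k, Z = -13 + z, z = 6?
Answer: 0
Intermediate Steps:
Z = -7 (Z = -13 + 6 = -7)
h(k) = k + 2*k² (h(k) = (k² + k²) + k = 2*k² + k = k + 2*k²)
(h(0)*(-4 + 6)²)*Z = ((0*(1 + 2*0))*(-4 + 6)²)*(-7) = ((0*(1 + 0))*2²)*(-7) = ((0*1)*4)*(-7) = (0*4)*(-7) = 0*(-7) = 0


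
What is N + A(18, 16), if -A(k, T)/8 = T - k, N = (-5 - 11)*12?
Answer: -176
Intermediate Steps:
N = -192 (N = -16*12 = -192)
A(k, T) = -8*T + 8*k (A(k, T) = -8*(T - k) = -8*T + 8*k)
N + A(18, 16) = -192 + (-8*16 + 8*18) = -192 + (-128 + 144) = -192 + 16 = -176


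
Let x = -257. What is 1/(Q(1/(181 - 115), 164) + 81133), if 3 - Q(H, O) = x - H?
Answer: 66/5371939 ≈ 1.2286e-5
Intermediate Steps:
Q(H, O) = 260 + H (Q(H, O) = 3 - (-257 - H) = 3 + (257 + H) = 260 + H)
1/(Q(1/(181 - 115), 164) + 81133) = 1/((260 + 1/(181 - 115)) + 81133) = 1/((260 + 1/66) + 81133) = 1/(17161/66 + 81133) = 1/(5371939/66) = 66/5371939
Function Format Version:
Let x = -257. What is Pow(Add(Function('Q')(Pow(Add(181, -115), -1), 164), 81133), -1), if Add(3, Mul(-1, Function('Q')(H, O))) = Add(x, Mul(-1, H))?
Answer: Rational(66, 5371939) ≈ 1.2286e-5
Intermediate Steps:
Function('Q')(H, O) = Add(260, H) (Function('Q')(H, O) = Add(3, Mul(-1, Add(-257, Mul(-1, H)))) = Add(3, Add(257, H)) = Add(260, H))
Pow(Add(Function('Q')(Pow(Add(181, -115), -1), 164), 81133), -1) = Pow(Add(Add(260, Pow(Add(181, -115), -1)), 81133), -1) = Pow(Add(Add(260, Pow(66, -1)), 81133), -1) = Pow(Add(Add(260, Rational(1, 66)), 81133), -1) = Pow(Add(Rational(17161, 66), 81133), -1) = Pow(Rational(5371939, 66), -1) = Rational(66, 5371939)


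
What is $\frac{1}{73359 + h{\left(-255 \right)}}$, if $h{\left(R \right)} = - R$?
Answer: $\frac{1}{73614} \approx 1.3584 \cdot 10^{-5}$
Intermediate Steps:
$\frac{1}{73359 + h{\left(-255 \right)}} = \frac{1}{73359 - -255} = \frac{1}{73359 + 255} = \frac{1}{73614}$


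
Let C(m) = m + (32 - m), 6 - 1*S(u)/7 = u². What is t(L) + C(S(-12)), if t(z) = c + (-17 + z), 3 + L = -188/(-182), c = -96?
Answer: -7550/91 ≈ -82.967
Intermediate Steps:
S(u) = 42 - 7*u²
C(m) = 32
L = -179/91 (L = -3 - 188/(-182) = -3 - 188*(-1/182) = -3 + 94/91 = -179/91 ≈ -1.9670)
t(z) = -113 + z (t(z) = -96 + (-17 + z) = -113 + z)
t(L) + C(S(-12)) = (-113 - 179/91) + 32 = -10462/91 + 32 = -7550/91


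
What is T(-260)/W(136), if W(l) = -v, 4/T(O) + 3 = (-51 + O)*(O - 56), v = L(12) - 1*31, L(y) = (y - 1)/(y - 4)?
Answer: 32/23290701 ≈ 1.3739e-6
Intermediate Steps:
L(y) = (-1 + y)/(-4 + y)
v = -237/8 (v = (-1 + 12)/(-4 + 12) - 1*31 = 11/8 - 31 = -237/8 ≈ -29.625)
T(O) = 4/(-3 + (-56 + O)*(-51 + O)) (T(O) = 4/(-3 + (-51 + O)*(O - 56)) = 4/(-3 + (-51 + O)*(-56 + O)) = 4/(-3 + (-56 + O)*(-51 + O)))
W(l) = 237/8 (W(l) = -1*(-237/8) = 237/8)
T(-260)/W(136) = (4/(2853 + (-260)**2 - 107*(-260)))/(237/8) = (4/(2853 + 67600 + 27820))*(8/237) = (4/98273)*(8/237) = 32/23290701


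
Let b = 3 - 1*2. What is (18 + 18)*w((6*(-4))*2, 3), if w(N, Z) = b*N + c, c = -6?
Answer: -1944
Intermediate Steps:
b = 1 (b = 3 - 2 = 1)
w(N, Z) = -6 + N (w(N, Z) = 1*N - 6 = N - 6 = -6 + N)
(18 + 18)*w((6*(-4))*2, 3) = (18 + 18)*(-6 + (6*(-4))*2) = 36*(-6 - 24*2) = 36*(-6 - 48) = 36*(-54) = -1944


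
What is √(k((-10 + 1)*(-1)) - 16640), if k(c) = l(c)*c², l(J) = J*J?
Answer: I*√10079 ≈ 100.39*I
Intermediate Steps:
l(J) = J²
k(c) = c⁴ (k(c) = c²*c² = c⁴)
√(k((-10 + 1)*(-1)) - 16640) = √(((-10 + 1)*(-1))⁴ - 16640) = √((-9*(-1))⁴ - 16640) = √(9⁴ - 16640) = √(6561 - 16640) = √(-10079) = I*√10079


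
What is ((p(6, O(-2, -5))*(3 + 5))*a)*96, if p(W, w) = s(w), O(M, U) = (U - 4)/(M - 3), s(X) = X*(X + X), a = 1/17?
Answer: 124416/425 ≈ 292.74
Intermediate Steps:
a = 1/17 ≈ 0.058824
s(X) = 2*X² (s(X) = X*(2*X) = 2*X²)
O(M, U) = (-4 + U)/(-3 + M)
p(W, w) = 2*w²
((p(6, O(-2, -5))*(3 + 5))*a)*96 = (((2*((-4 - 5)/(-3 - 2))²)*(3 + 5))*(1/17))*96 = (((2*(-9/(-5))²)*8)*(1/17))*96 = (((2*(-⅕*(-9))²)*8)*(1/17))*96 = (((2*(9/5)²)*8)*(1/17))*96 = (((2*(81/25))*8)*(1/17))*96 = (((162/25)*8)*(1/17))*96 = ((1296/25)*(1/17))*96 = (1296/425)*96 = 124416/425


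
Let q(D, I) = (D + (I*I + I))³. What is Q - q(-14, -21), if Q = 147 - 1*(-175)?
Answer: -66923094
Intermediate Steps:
Q = 322 (Q = 147 + 175 = 322)
q(D, I) = (D + I + I²)³ (q(D, I) = (D + (I² + I))³ = (D + (I + I²))³ = (D + I + I²)³)
Q - q(-14, -21) = 322 - (-14 - 21 + (-21)²)³ = 322 - (-14 - 21 + 441)³ = 322 - 1*406³ = 322 - 1*66923416 = 322 - 66923416 = -66923094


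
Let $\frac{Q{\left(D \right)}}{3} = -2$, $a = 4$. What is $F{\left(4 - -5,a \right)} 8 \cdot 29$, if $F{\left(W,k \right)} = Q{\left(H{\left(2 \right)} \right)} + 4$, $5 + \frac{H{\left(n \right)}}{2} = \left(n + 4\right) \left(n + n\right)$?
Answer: $-464$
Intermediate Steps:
$H{\left(n \right)} = -10 + 4 n \left(4 + n\right)$ ($H{\left(n \right)} = -10 + 2 \left(n + 4\right) \left(n + n\right) = -10 + 2 \left(4 + n\right) 2 n = -10 + 2 \cdot 2 n \left(4 + n\right) = -10 + 4 n \left(4 + n\right)$)
$Q{\left(D \right)} = -6$ ($Q{\left(D \right)} = 3 \left(-2\right) = -6$)
$F{\left(W,k \right)} = -2$ ($F{\left(W,k \right)} = -6 + 4 = -2$)
$F{\left(4 - -5,a \right)} 8 \cdot 29 = \left(-2\right) 8 \cdot 29 = \left(-16\right) 29 = -464$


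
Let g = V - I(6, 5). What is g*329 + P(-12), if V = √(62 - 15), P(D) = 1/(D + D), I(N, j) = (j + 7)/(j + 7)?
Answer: -7897/24 + 329*√47 ≈ 1926.5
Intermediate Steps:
I(N, j) = 1 (I(N, j) = (7 + j)/(7 + j) = 1)
P(D) = 1/(2*D)
V = √47 ≈ 6.8557
g = -1 + √47 (g = √47 - 1*1 = √47 - 1 = -1 + √47 ≈ 5.8557)
g*329 + P(-12) = (-1 + √47)*329 + (½)/(-12) = (-329 + 329*√47) + (½)*(-1/12) = (-329 + 329*√47) - 1/24 = -7897/24 + 329*√47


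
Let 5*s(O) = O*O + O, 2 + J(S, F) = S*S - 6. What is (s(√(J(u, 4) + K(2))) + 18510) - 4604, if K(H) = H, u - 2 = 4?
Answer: 13912 + √30/5 ≈ 13913.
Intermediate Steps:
u = 6 (u = 2 + 4 = 6)
J(S, F) = -8 + S² (J(S, F) = -2 + (S*S - 6) = -2 + (S² - 6) = -2 + (-6 + S²) = -8 + S²)
s(O) = O/5 + O²/5 (s(O) = (O*O + O)/5 = (O² + O)/5 = (O + O²)/5 = O/5 + O²/5)
(s(√(J(u, 4) + K(2))) + 18510) - 4604 = (√((-8 + 6²) + 2)*(1 + √((-8 + 6²) + 2))/5 + 18510) - 4604 = (√((-8 + 36) + 2)*(1 + √((-8 + 36) + 2))/5 + 18510) - 4604 = (√(28 + 2)*(1 + √(28 + 2))/5 + 18510) - 4604 = (√30*(1 + √30)/5 + 18510) - 4604 = (18510 + √30*(1 + √30)/5) - 4604 = 13906 + √30*(1 + √30)/5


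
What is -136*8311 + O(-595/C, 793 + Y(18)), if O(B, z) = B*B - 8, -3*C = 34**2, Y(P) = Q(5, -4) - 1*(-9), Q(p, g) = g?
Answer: -5226514671/4624 ≈ -1.1303e+6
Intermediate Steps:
Y(P) = 5 (Y(P) = -4 - 1*(-9) = -4 + 9 = 5)
C = -1156/3 (C = -1/3*34**2 = -1/3*1156 = -1156/3 ≈ -385.33)
O(B, z) = -8 + B**2 (O(B, z) = B**2 - 8 = -8 + B**2)
-136*8311 + O(-595/C, 793 + Y(18)) = -136*8311 + (-8 + (-595/(-1156/3))**2) = -1130296 + (-8 + (-595*(-3/1156))**2) = -1130296 + (-8 + (105/68)**2) = -1130296 + (-8 + 11025/4624) = -1130296 - 25967/4624 = -5226514671/4624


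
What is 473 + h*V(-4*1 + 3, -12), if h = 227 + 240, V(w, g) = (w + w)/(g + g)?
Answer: 6143/12 ≈ 511.92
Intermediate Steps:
V(w, g) = w/g (V(w, g) = (2*w)/((2*g)) = (2*w)*(1/(2*g)) = w/g)
h = 467
473 + h*V(-4*1 + 3, -12) = 473 + 467*((-4*1 + 3)/(-12)) = 473 + 467*((-4 + 3)*(-1/12)) = 473 + 467*(-1*(-1/12)) = 473 + 467*(1/12) = 473 + 467/12 = 6143/12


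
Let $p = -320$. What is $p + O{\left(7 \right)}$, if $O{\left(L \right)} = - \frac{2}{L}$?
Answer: $- \frac{2242}{7} \approx -320.29$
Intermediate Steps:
$p + O{\left(7 \right)} = -320 - \frac{2}{7} = - \frac{2242}{7}$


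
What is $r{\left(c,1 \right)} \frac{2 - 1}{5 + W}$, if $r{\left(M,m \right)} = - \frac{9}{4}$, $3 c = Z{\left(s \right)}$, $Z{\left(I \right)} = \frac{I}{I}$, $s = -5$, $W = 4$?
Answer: $- \frac{1}{4} \approx -0.25$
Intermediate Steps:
$Z{\left(I \right)} = 1$
$c = \frac{1}{3}$ ($c = \frac{1}{3} \cdot 1 = \frac{1}{3} \approx 0.33333$)
$r{\left(M,m \right)} = - \frac{9}{4}$ ($r{\left(M,m \right)} = \left(-9\right) \frac{1}{4} = - \frac{9}{4}$)
$r{\left(c,1 \right)} \frac{2 - 1}{5 + W} = - \frac{9 \frac{2 - 1}{5 + 4}}{4} = - \frac{9 \cdot 1 \cdot \frac{1}{9}}{4} = \left(- \frac{9}{4}\right) \frac{1}{9} = - \frac{1}{4}$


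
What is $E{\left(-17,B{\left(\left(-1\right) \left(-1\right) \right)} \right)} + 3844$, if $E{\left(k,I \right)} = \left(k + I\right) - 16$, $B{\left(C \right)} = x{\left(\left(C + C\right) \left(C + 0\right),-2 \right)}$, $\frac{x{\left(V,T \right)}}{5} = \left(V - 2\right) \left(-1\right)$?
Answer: $3811$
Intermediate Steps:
$x{\left(V,T \right)} = 10 - 5 V$ ($x{\left(V,T \right)} = 5 \left(V - 2\right) \left(-1\right) = 5 \left(-2 + V\right) \left(-1\right) = 5 \left(2 - V\right) = 10 - 5 V$)
$B{\left(C \right)} = 10 - 10 C^{2}$ ($B{\left(C \right)} = 10 - 5 \left(C + C\right) \left(C + 0\right) = 10 - 5 \cdot 2 C C = 10 - 5 \cdot 2 C^{2} = 10 - 10 C^{2}$)
$E{\left(k,I \right)} = -16 + I + k$ ($E{\left(k,I \right)} = \left(I + k\right) - 16 = -16 + I + k$)
$E{\left(-17,B{\left(\left(-1\right) \left(-1\right) \right)} \right)} + 3844 = \left(-16 + \left(10 - 10 \left(\left(-1\right) \left(-1\right)\right)^{2}\right) - 17\right) + 3844 = \left(-16 + \left(10 - 10 \cdot 1^{2}\right) - 17\right) + 3844 = \left(-16 + \left(10 - 10\right) - 17\right) + 3844 = \left(-16 + 0 - 17\right) + 3844 = -33 + 3844 = 3811$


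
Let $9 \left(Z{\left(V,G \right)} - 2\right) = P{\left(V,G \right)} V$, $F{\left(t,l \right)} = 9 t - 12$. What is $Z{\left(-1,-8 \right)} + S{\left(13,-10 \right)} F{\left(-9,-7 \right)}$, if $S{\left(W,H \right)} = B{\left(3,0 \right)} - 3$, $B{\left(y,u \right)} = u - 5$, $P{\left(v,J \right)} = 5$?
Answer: $\frac{6709}{9} \approx 745.44$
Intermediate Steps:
$B{\left(y,u \right)} = -5 + u$
$F{\left(t,l \right)} = -12 + 9 t$
$Z{\left(V,G \right)} = 2 + \frac{5 V}{9}$
$S{\left(W,H \right)} = -8$ ($S{\left(W,H \right)} = \left(-5 + 0\right) - 3 = -5 - 3 = -8$)
$Z{\left(-1,-8 \right)} + S{\left(13,-10 \right)} F{\left(-9,-7 \right)} = \left(2 + \frac{5}{9} \left(-1\right)\right) - 8 \left(-12 + 9 \left(-9\right)\right) = \left(2 - \frac{5}{9}\right) - 8 \left(-12 - 81\right) = \frac{13}{9} - -744 = \frac{13}{9} + 744 = \frac{6709}{9}$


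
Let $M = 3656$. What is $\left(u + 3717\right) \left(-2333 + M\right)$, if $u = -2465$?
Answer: $1656396$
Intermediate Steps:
$\left(u + 3717\right) \left(-2333 + M\right) = \left(-2465 + 3717\right) \left(-2333 + 3656\right) = 1252 \cdot 1323 = 1656396$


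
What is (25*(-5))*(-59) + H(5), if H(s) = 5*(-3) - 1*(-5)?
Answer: 7365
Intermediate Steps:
H(s) = -10 (H(s) = -15 + 5 = -10)
(25*(-5))*(-59) + H(5) = (25*(-5))*(-59) - 10 = -125*(-59) - 10 = 7375 - 10 = 7365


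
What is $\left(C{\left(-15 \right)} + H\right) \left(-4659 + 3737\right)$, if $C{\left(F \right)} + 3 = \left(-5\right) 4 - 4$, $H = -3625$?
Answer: $3367144$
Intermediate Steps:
$C{\left(F \right)} = -27$ ($C{\left(F \right)} = -3 - 24 = -27$)
$\left(C{\left(-15 \right)} + H\right) \left(-4659 + 3737\right) = \left(-27 - 3625\right) \left(-4659 + 3737\right) = \left(-3652\right) \left(-922\right) = 3367144$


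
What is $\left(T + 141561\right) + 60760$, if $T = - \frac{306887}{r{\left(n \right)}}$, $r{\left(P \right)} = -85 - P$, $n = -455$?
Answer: $\frac{74551883}{370} \approx 2.0149 \cdot 10^{5}$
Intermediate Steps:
$T = - \frac{306887}{370}$ ($T = - \frac{306887}{-85 - -455} = - \frac{306887}{-85 + 455} = - \frac{306887}{370} \approx -829.42$)
$\left(T + 141561\right) + 60760 = \left(- \frac{306887}{370} + 141561\right) + 60760 = \frac{52070683}{370} + 60760 = \frac{74551883}{370}$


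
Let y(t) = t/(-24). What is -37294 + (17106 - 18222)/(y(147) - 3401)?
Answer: -1016513630/27257 ≈ -37294.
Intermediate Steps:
y(t) = -t/24 (y(t) = t*(-1/24) = -t/24)
-37294 + (17106 - 18222)/(y(147) - 3401) = -37294 + (17106 - 18222)/(-1/24*147 - 3401) = -37294 - 1116/(-49/8 - 3401) = -37294 - 1116/(-27257/8) = -37294 - 1116*(-8/27257) = -37294 + 8928/27257 = -1016513630/27257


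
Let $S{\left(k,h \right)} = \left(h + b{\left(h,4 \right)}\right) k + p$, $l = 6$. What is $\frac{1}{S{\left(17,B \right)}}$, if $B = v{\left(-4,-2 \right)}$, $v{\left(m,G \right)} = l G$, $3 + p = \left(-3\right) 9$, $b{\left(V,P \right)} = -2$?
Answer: $- \frac{1}{268} \approx -0.0037313$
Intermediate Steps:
$p = -30$ ($p = -3 - 27 = -30$)
$v{\left(m,G \right)} = 6 G$
$B = -12$ ($B = 6 \left(-2\right) = -12$)
$S{\left(k,h \right)} = -30 + k \left(-2 + h\right)$ ($S{\left(k,h \right)} = \left(h - 2\right) k - 30 = \left(-2 + h\right) k - 30 = k \left(-2 + h\right) - 30 = -30 + k \left(-2 + h\right)$)
$\frac{1}{S{\left(17,B \right)}} = \frac{1}{-30 - 34 - 204} = \frac{1}{-268} = - \frac{1}{268}$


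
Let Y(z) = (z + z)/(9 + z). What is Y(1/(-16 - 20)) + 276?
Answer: 89146/323 ≈ 275.99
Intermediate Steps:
Y(z) = 2*z/(9 + z) (Y(z) = (2*z)/(9 + z) = 2*z/(9 + z))
Y(1/(-16 - 20)) + 276 = 2/((-16 - 20)*(9 + 1/(-16 - 20))) + 276 = 2/(-36*(9 + 1/(-36))) + 276 = 2*(-1/36)/(9 - 1/36) + 276 = 2*(-1/36)/(323/36) + 276 = 2*(-1/36)*(36/323) + 276 = -2/323 + 276 = 89146/323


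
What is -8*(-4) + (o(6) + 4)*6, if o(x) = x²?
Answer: 272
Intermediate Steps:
-8*(-4) + (o(6) + 4)*6 = -8*(-4) + (6² + 4)*6 = 32 + (36 + 4)*6 = 32 + 40*6 = 32 + 240 = 272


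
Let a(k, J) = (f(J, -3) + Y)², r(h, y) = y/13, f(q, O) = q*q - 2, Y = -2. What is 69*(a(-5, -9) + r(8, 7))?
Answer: 5318796/13 ≈ 4.0914e+5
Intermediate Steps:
f(q, O) = -2 + q² (f(q, O) = q² - 2 = -2 + q²)
r(h, y) = y/13 (r(h, y) = y*(1/13) = y/13)
a(k, J) = (-4 + J²)² (a(k, J) = ((-2 + J²) - 2)² = (-4 + J²)²)
69*(a(-5, -9) + r(8, 7)) = 69*((-4 + (-9)²)² + (1/13)*7) = 69*((-4 + 81)² + 7/13) = 69*(77² + 7/13) = 69*(5929 + 7/13) = 69*(77084/13) = 5318796/13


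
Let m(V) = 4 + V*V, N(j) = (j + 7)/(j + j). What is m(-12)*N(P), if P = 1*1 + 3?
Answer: 407/2 ≈ 203.50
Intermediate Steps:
P = 4 (P = 1 + 3 = 4)
N(j) = (7 + j)/(2*j) (N(j) = (7 + j)/((2*j)) = (7 + j)*(1/(2*j)) = (7 + j)/(2*j))
m(V) = 4 + V**2
m(-12)*N(P) = (4 + (-12)**2)*((1/2)*(7 + 4)/4) = (4 + 144)*((1/2)*(1/4)*11) = 148*(11/8) = 407/2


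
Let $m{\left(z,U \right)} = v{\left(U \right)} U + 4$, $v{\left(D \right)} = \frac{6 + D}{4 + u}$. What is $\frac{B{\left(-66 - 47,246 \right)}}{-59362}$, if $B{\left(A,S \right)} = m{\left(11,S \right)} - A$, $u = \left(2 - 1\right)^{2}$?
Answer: $- \frac{62577}{296810} \approx -0.21083$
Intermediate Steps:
$u = 1$ ($u = 1^{2} = 1$)
$v{\left(D \right)} = \frac{6}{5} + \frac{D}{5}$ ($v{\left(D \right)} = \frac{6 + D}{4 + 1} = \frac{6 + D}{5} = \left(6 + D\right) \frac{1}{5} = \frac{6}{5} + \frac{D}{5}$)
$m{\left(z,U \right)} = 4 + U \left(\frac{6}{5} + \frac{U}{5}\right)$ ($m{\left(z,U \right)} = \left(\frac{6}{5} + \frac{U}{5}\right) U + 4 = U \left(\frac{6}{5} + \frac{U}{5}\right) + 4 = 4 + U \left(\frac{6}{5} + \frac{U}{5}\right)$)
$B{\left(A,S \right)} = 4 - A + \frac{S \left(6 + S\right)}{5}$ ($B{\left(A,S \right)} = \left(4 + \frac{S \left(6 + S\right)}{5}\right) - A = 4 - A + \frac{S \left(6 + S\right)}{5}$)
$\frac{B{\left(-66 - 47,246 \right)}}{-59362} = \frac{4 - \left(-66 - 47\right) + \frac{1}{5} \cdot 246 \left(6 + 246\right)}{-59362} = \left(4 - -113 + \frac{1}{5} \cdot 246 \cdot 252\right) \left(- \frac{1}{59362}\right) = \left(4 + 113 + \frac{61992}{5}\right) \left(- \frac{1}{59362}\right) = \frac{62577}{5} \left(- \frac{1}{59362}\right) = - \frac{62577}{296810}$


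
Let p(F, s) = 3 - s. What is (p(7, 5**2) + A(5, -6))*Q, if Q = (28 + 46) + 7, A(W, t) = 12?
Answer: -810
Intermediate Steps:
Q = 81 (Q = 74 + 7 = 81)
(p(7, 5**2) + A(5, -6))*Q = ((3 - 1*5**2) + 12)*81 = ((3 - 1*25) + 12)*81 = ((3 - 25) + 12)*81 = (-22 + 12)*81 = -10*81 = -810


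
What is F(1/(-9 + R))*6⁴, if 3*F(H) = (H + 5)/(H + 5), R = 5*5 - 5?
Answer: 432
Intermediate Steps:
R = 20 (R = 25 - 5 = 20)
F(H) = ⅓ (F(H) = ((H + 5)/(H + 5))/3 = ((5 + H)/(5 + H))/3 = (⅓)*1 = ⅓)
F(1/(-9 + R))*6⁴ = (⅓)*6⁴ = (⅓)*1296 = 432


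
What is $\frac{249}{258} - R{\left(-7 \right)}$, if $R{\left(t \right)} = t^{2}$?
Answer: $- \frac{4131}{86} \approx -48.035$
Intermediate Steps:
$\frac{249}{258} - R{\left(-7 \right)} = \frac{249}{258} - \left(-7\right)^{2} = 249 \cdot \frac{1}{258} - 49 = \frac{83}{86} - 49 = - \frac{4131}{86}$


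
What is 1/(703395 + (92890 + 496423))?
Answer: 1/1292708 ≈ 7.7357e-7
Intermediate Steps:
1/(703395 + (92890 + 496423)) = 1/(703395 + 589313) = 1/1292708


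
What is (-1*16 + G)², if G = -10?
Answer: 676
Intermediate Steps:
(-1*16 + G)² = (-1*16 - 10)² = (-16 - 10)² = (-26)² = 676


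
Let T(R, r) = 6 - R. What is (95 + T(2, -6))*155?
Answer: 15345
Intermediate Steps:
(95 + T(2, -6))*155 = (95 + (6 - 1*2))*155 = (95 + (6 - 2))*155 = (95 + 4)*155 = 99*155 = 15345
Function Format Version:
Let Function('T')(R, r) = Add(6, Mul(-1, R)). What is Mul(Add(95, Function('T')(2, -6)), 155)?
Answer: 15345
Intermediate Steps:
Mul(Add(95, Function('T')(2, -6)), 155) = Mul(Add(95, Add(6, Mul(-1, 2))), 155) = Mul(Add(95, Add(6, -2)), 155) = Mul(Add(95, 4), 155) = Mul(99, 155) = 15345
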